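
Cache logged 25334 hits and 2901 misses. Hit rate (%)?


Formula: hit rate = hits / (hits + misses) * 100
hit rate = 25334 / (25334 + 2901) * 100
hit rate = 25334 / 28235 * 100
hit rate = 89.73%

89.73%


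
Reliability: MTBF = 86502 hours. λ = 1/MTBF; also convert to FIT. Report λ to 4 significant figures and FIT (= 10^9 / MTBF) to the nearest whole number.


Formula: λ = 1 / MTBF; FIT = λ × 1e9 = 1e9 / MTBF
λ = 1 / 86502 ≈ 1.156e-05 failures/hour
FIT = 1e9 / 86502 ≈ 11560 failures per 1e9 hours (nearest whole number)

λ = 1.156e-05 /h, FIT = 11560


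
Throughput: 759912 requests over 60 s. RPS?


Formula: throughput = requests / seconds
throughput = 759912 / 60
throughput = 12665.2 requests/second

12665.2 requests/second


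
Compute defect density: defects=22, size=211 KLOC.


Defect density = defects / KLOC
Defect density = 22 / 211
Defect density = 0.104 defects/KLOC

0.104 defects/KLOC


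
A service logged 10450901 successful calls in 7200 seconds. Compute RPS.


Formula: throughput = requests / seconds
throughput = 10450901 / 7200
throughput = 1451.51 requests/second

1451.51 requests/second


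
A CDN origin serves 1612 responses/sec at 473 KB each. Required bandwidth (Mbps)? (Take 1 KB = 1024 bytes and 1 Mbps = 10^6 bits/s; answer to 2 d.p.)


Formula: Mbps = payload_bytes * RPS * 8 / 1e6
Payload per request = 473 KB = 473 * 1024 = 484352 bytes
Total bytes/sec = 484352 * 1612 = 780775424
Total bits/sec = 780775424 * 8 = 6246203392
Mbps = 6246203392 / 1e6 = 6246.2

6246.2 Mbps


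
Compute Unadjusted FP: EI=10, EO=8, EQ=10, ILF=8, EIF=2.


UFP = EI*4 + EO*5 + EQ*4 + ILF*10 + EIF*7
UFP = 10*4 + 8*5 + 10*4 + 8*10 + 2*7
UFP = 40 + 40 + 40 + 80 + 14
UFP = 214

214


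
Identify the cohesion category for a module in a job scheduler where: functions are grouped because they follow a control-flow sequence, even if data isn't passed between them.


Reasoning: Grouped by order of execution within a routine, not by data flow
Type: Procedural cohesion

Procedural cohesion


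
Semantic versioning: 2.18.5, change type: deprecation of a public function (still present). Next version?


Current: 2.18.5
Change category: 'deprecation of a public function (still present)' → minor bump
SemVer rule: minor bump → increment MINOR, reset PATCH to 0 (MAJOR unchanged)
New: 2.19.0

2.19.0


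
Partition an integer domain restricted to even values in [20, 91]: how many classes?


Constraint: even integers in [20, 91]
Class 1: x < 20 — out-of-range invalid
Class 2: x in [20,91] but odd — wrong type invalid
Class 3: x in [20,91] and even — valid
Class 4: x > 91 — out-of-range invalid
Total equivalence classes: 4

4 equivalence classes


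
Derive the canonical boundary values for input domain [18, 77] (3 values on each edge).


Range: [18, 77]
Boundaries: just below min, min, min+1, max-1, max, just above max
Values: [17, 18, 19, 76, 77, 78]

[17, 18, 19, 76, 77, 78]


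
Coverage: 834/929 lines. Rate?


Coverage = covered / total * 100
Coverage = 834 / 929 * 100
Coverage = 89.77%

89.77%


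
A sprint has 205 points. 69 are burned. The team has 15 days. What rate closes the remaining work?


Formula: Required rate = Remaining points / Days left
Remaining = 205 - 69 = 136 points
Required rate = 136 / 15 = 9.07 points/day

9.07 points/day


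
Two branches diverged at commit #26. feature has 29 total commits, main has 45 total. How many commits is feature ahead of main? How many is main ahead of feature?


Common ancestor: commit #26
feature commits after divergence: 29 - 26 = 3
main commits after divergence: 45 - 26 = 19
feature is 3 commits ahead of main
main is 19 commits ahead of feature

feature ahead: 3, main ahead: 19


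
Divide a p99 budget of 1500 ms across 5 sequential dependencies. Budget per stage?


Formula: per_stage = total_budget / stages
per_stage = 1500 / 5
per_stage = 300.0 ms

300.0 ms


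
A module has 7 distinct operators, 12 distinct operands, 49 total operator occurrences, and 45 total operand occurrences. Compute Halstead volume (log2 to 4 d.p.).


Formula: V = N * log2(η), where N = N1 + N2 and η = η1 + η2
η = 7 + 12 = 19
N = 49 + 45 = 94
log2(19) ≈ 4.2479
V = 94 * 4.2479 = 399.30

399.30


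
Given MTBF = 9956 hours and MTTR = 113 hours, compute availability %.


Availability = MTBF / (MTBF + MTTR)
Availability = 9956 / (9956 + 113)
Availability = 9956 / 10069
Availability = 98.8777%

98.8777%


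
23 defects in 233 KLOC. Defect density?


Defect density = defects / KLOC
Defect density = 23 / 233
Defect density = 0.099 defects/KLOC

0.099 defects/KLOC


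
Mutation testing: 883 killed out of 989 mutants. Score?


Mutation score = killed / total * 100
Mutation score = 883 / 989 * 100
Mutation score = 89.28%

89.28%


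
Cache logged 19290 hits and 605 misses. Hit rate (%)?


Formula: hit rate = hits / (hits + misses) * 100
hit rate = 19290 / (19290 + 605) * 100
hit rate = 19290 / 19895 * 100
hit rate = 96.96%

96.96%


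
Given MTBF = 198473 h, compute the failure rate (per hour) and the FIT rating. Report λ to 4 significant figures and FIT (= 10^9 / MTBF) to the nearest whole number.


Formula: λ = 1 / MTBF; FIT = λ × 1e9 = 1e9 / MTBF
λ = 1 / 198473 ≈ 5.038e-06 failures/hour
FIT = 1e9 / 198473 ≈ 5038 failures per 1e9 hours (nearest whole number)

λ = 5.038e-06 /h, FIT = 5038


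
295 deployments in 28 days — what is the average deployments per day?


Formula: deployments per day = releases / days
= 295 / 28
= 10.536 deploys/day
(equivalently, 73.75 deploys/week)

10.536 deploys/day


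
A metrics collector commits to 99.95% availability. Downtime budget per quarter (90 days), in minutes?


Formula: allowed downtime = period * (100 - SLA) / 100
Period (quarter (90 days)) = 129600 minutes
Unavailability fraction = (100 - 99.95) / 100
Allowed downtime = 129600 * (100 - 99.95) / 100
Allowed downtime = 64.8 minutes

64.8 minutes


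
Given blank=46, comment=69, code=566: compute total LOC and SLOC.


Total LOC = blank + comment + code
Total LOC = 46 + 69 + 566 = 681
SLOC (source only) = code = 566

Total LOC: 681, SLOC: 566


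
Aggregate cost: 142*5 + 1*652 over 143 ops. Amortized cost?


Formula: Amortized cost = Total cost / Operations
Total cost = (142 * 5) + (1 * 652)
Total cost = 710 + 652 = 1362
Amortized = 1362 / 143 = 9.5245

9.5245


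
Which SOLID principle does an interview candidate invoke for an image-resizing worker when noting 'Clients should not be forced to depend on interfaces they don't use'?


This describes the Interface Segregation Principle (ISP)

Interface Segregation Principle (ISP)


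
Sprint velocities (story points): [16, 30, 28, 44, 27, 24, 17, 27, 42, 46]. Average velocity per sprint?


Formula: Avg velocity = Total points / Number of sprints
Points: [16, 30, 28, 44, 27, 24, 17, 27, 42, 46]
Sum = 16 + 30 + 28 + 44 + 27 + 24 + 17 + 27 + 42 + 46 = 301
Avg velocity = 301 / 10 = 30.1 points/sprint

30.1 points/sprint


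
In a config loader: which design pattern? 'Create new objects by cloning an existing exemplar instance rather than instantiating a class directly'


This matches the Prototype pattern

Prototype


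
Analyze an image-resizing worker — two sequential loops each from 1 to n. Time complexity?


Reasoning: sequential dominates: O(n) + O(n) = O(n)
Complexity: O(n)

O(n)


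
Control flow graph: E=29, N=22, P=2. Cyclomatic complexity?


Formula: V(G) = E - N + 2P
V(G) = 29 - 22 + 2*2
V(G) = 7 + 4
V(G) = 11

11


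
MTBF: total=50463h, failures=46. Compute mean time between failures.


Formula: MTBF = Total operating time / Number of failures
MTBF = 50463 / 46
MTBF = 1097.02 hours

1097.02 hours


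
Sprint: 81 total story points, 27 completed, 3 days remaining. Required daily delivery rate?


Formula: Required rate = Remaining points / Days left
Remaining = 81 - 27 = 54 points
Required rate = 54 / 3 = 18.0 points/day

18.0 points/day


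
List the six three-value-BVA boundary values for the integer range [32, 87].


Range: [32, 87]
Boundaries: just below min, min, min+1, max-1, max, just above max
Values: [31, 32, 33, 86, 87, 88]

[31, 32, 33, 86, 87, 88]


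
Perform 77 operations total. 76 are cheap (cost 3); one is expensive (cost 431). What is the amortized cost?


Formula: Amortized cost = Total cost / Operations
Total cost = (76 * 3) + (1 * 431)
Total cost = 228 + 431 = 659
Amortized = 659 / 77 = 8.5584

8.5584


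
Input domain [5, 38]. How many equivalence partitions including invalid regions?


Valid range: [5, 38]
Class 1: x < 5 — invalid
Class 2: 5 ≤ x ≤ 38 — valid
Class 3: x > 38 — invalid
Total equivalence classes: 3

3 equivalence classes


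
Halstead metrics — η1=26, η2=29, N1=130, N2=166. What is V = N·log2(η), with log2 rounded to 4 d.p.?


Formula: V = N * log2(η), where N = N1 + N2 and η = η1 + η2
η = 26 + 29 = 55
N = 130 + 166 = 296
log2(55) ≈ 5.7814
V = 296 * 5.7814 = 1711.29

1711.29


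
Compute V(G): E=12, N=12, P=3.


Formula: V(G) = E - N + 2P
V(G) = 12 - 12 + 2*3
V(G) = 0 + 6
V(G) = 6

6


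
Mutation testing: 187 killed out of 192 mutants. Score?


Mutation score = killed / total * 100
Mutation score = 187 / 192 * 100
Mutation score = 97.4%

97.4%


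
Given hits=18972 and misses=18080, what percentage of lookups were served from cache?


Formula: hit rate = hits / (hits + misses) * 100
hit rate = 18972 / (18972 + 18080) * 100
hit rate = 18972 / 37052 * 100
hit rate = 51.2%

51.2%


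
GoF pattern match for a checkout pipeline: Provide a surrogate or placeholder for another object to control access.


This matches the Proxy pattern

Proxy


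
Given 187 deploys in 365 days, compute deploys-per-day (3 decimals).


Formula: deployments per day = releases / days
= 187 / 365
= 0.512 deploys/day
(equivalently, 3.59 deploys/week)

0.512 deploys/day


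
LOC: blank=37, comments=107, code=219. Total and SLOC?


Total LOC = blank + comment + code
Total LOC = 37 + 107 + 219 = 363
SLOC (source only) = code = 219

Total LOC: 363, SLOC: 219


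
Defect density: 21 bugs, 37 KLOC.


Defect density = defects / KLOC
Defect density = 21 / 37
Defect density = 0.568 defects/KLOC

0.568 defects/KLOC


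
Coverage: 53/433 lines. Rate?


Coverage = covered / total * 100
Coverage = 53 / 433 * 100
Coverage = 12.24%

12.24%


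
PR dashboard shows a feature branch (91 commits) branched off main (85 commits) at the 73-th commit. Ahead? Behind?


Common ancestor: commit #73
feature commits after divergence: 91 - 73 = 18
main commits after divergence: 85 - 73 = 12
feature is 18 commits ahead of main
main is 12 commits ahead of feature

feature ahead: 18, main ahead: 12


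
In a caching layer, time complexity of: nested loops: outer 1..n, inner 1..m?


Reasoning: product of independent bounds
Complexity: O(n*m)

O(n*m)


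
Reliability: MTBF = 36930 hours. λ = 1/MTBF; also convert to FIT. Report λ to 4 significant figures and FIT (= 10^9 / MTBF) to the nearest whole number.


Formula: λ = 1 / MTBF; FIT = λ × 1e9 = 1e9 / MTBF
λ = 1 / 36930 ≈ 2.708e-05 failures/hour
FIT = 1e9 / 36930 ≈ 27078 failures per 1e9 hours (nearest whole number)

λ = 2.708e-05 /h, FIT = 27078


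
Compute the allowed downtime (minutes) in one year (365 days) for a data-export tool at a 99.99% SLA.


Formula: allowed downtime = period * (100 - SLA) / 100
Period (year (365 days)) = 525600 minutes
Unavailability fraction = (100 - 99.99) / 100
Allowed downtime = 525600 * (100 - 99.99) / 100
Allowed downtime = 52.56 minutes

52.56 minutes


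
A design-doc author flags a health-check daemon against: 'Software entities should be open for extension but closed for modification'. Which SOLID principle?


This describes the Open/Closed Principle (OCP)

Open/Closed Principle (OCP)


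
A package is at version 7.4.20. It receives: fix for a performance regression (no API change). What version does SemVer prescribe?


Current: 7.4.20
Change category: 'fix for a performance regression (no API change)' → patch bump
SemVer rule: patch bump → increment PATCH (MAJOR and MINOR unchanged)
New: 7.4.21

7.4.21


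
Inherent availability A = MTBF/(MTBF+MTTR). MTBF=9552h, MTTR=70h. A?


Availability = MTBF / (MTBF + MTTR)
Availability = 9552 / (9552 + 70)
Availability = 9552 / 9622
Availability = 99.2725%

99.2725%


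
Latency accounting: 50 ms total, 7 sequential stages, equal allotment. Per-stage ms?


Formula: per_stage = total_budget / stages
per_stage = 50 / 7
per_stage = 7.14 ms

7.14 ms


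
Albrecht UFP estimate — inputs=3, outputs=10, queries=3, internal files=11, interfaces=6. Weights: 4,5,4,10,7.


UFP = EI*4 + EO*5 + EQ*4 + ILF*10 + EIF*7
UFP = 3*4 + 10*5 + 3*4 + 11*10 + 6*7
UFP = 12 + 50 + 12 + 110 + 42
UFP = 226

226


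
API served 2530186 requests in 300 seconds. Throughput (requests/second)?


Formula: throughput = requests / seconds
throughput = 2530186 / 300
throughput = 8433.95 requests/second

8433.95 requests/second


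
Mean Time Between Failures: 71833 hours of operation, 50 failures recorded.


Formula: MTBF = Total operating time / Number of failures
MTBF = 71833 / 50
MTBF = 1436.66 hours

1436.66 hours


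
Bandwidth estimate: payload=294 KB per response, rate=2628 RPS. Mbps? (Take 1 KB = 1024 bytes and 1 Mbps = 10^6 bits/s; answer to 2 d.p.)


Formula: Mbps = payload_bytes * RPS * 8 / 1e6
Payload per request = 294 KB = 294 * 1024 = 301056 bytes
Total bytes/sec = 301056 * 2628 = 791175168
Total bits/sec = 791175168 * 8 = 6329401344
Mbps = 6329401344 / 1e6 = 6329.4

6329.4 Mbps


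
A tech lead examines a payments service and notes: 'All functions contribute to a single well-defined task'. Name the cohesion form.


Reasoning: Best: single purpose
Type: Functional cohesion

Functional cohesion


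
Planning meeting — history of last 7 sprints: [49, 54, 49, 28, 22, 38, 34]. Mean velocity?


Formula: Avg velocity = Total points / Number of sprints
Points: [49, 54, 49, 28, 22, 38, 34]
Sum = 49 + 54 + 49 + 28 + 22 + 38 + 34 = 274
Avg velocity = 274 / 7 = 39.14 points/sprint

39.14 points/sprint


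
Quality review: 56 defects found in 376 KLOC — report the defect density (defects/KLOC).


Defect density = defects / KLOC
Defect density = 56 / 376
Defect density = 0.149 defects/KLOC

0.149 defects/KLOC


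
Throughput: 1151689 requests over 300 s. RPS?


Formula: throughput = requests / seconds
throughput = 1151689 / 300
throughput = 3838.96 requests/second

3838.96 requests/second


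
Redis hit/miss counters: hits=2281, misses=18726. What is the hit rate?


Formula: hit rate = hits / (hits + misses) * 100
hit rate = 2281 / (2281 + 18726) * 100
hit rate = 2281 / 21007 * 100
hit rate = 10.86%

10.86%


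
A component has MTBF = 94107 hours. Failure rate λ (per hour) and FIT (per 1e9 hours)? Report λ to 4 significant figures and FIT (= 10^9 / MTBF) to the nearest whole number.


Formula: λ = 1 / MTBF; FIT = λ × 1e9 = 1e9 / MTBF
λ = 1 / 94107 ≈ 1.063e-05 failures/hour
FIT = 1e9 / 94107 ≈ 10626 failures per 1e9 hours (nearest whole number)

λ = 1.063e-05 /h, FIT = 10626


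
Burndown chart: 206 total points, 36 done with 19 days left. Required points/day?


Formula: Required rate = Remaining points / Days left
Remaining = 206 - 36 = 170 points
Required rate = 170 / 19 = 8.95 points/day

8.95 points/day


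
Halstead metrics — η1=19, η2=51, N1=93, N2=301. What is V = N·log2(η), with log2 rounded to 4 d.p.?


Formula: V = N * log2(η), where N = N1 + N2 and η = η1 + η2
η = 19 + 51 = 70
N = 93 + 301 = 394
log2(70) ≈ 6.1293
V = 394 * 6.1293 = 2414.94

2414.94


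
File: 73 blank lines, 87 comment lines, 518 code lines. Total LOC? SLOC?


Total LOC = blank + comment + code
Total LOC = 73 + 87 + 518 = 678
SLOC (source only) = code = 518

Total LOC: 678, SLOC: 518


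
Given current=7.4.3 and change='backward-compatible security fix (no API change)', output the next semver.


Current: 7.4.3
Change category: 'backward-compatible security fix (no API change)' → patch bump
SemVer rule: patch bump → increment PATCH (MAJOR and MINOR unchanged)
New: 7.4.4

7.4.4


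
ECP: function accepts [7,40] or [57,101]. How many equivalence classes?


Valid ranges: [7,40] and [57,101]
Class 1: x < 7 — invalid
Class 2: 7 ≤ x ≤ 40 — valid
Class 3: 40 < x < 57 — invalid (gap between ranges)
Class 4: 57 ≤ x ≤ 101 — valid
Class 5: x > 101 — invalid
Total equivalence classes: 5

5 equivalence classes


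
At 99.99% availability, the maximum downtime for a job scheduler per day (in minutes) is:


Formula: allowed downtime = period * (100 - SLA) / 100
Period (day) = 1440 minutes
Unavailability fraction = (100 - 99.99) / 100
Allowed downtime = 1440 * (100 - 99.99) / 100
Allowed downtime = 0.144 minutes

0.144 minutes


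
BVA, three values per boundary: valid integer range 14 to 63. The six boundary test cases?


Range: [14, 63]
Boundaries: just below min, min, min+1, max-1, max, just above max
Values: [13, 14, 15, 62, 63, 64]

[13, 14, 15, 62, 63, 64]


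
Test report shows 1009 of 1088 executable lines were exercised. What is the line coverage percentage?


Coverage = covered / total * 100
Coverage = 1009 / 1088 * 100
Coverage = 92.74%

92.74%


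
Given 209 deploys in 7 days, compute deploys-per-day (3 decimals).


Formula: deployments per day = releases / days
= 209 / 7
= 29.857 deploys/day
(equivalently, 209.0 deploys/week)

29.857 deploys/day


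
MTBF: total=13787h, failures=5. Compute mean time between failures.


Formula: MTBF = Total operating time / Number of failures
MTBF = 13787 / 5
MTBF = 2757.4 hours

2757.4 hours


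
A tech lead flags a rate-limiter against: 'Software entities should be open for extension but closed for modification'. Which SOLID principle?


This describes the Open/Closed Principle (OCP)

Open/Closed Principle (OCP)


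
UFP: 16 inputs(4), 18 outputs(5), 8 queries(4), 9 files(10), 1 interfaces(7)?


UFP = EI*4 + EO*5 + EQ*4 + ILF*10 + EIF*7
UFP = 16*4 + 18*5 + 8*4 + 9*10 + 1*7
UFP = 64 + 90 + 32 + 90 + 7
UFP = 283

283


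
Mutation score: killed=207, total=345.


Mutation score = killed / total * 100
Mutation score = 207 / 345 * 100
Mutation score = 60.0%

60.0%


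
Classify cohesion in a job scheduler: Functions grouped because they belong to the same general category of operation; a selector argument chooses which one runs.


Reasoning: Grouped by category of activity, not by data or sequence
Type: Logical cohesion

Logical cohesion


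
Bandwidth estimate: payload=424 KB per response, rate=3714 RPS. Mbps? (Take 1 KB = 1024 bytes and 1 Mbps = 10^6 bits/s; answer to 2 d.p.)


Formula: Mbps = payload_bytes * RPS * 8 / 1e6
Payload per request = 424 KB = 424 * 1024 = 434176 bytes
Total bytes/sec = 434176 * 3714 = 1612529664
Total bits/sec = 1612529664 * 8 = 12900237312
Mbps = 12900237312 / 1e6 = 12900.24

12900.24 Mbps


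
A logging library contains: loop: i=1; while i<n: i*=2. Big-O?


Reasoning: i doubles each step so iterations are log2(n)
Complexity: O(log n)

O(log n)


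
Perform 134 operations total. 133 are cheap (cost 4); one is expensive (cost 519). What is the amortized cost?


Formula: Amortized cost = Total cost / Operations
Total cost = (133 * 4) + (1 * 519)
Total cost = 532 + 519 = 1051
Amortized = 1051 / 134 = 7.8433

7.8433


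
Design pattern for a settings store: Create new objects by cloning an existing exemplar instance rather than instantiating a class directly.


This matches the Prototype pattern

Prototype


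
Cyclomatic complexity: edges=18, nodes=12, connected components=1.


Formula: V(G) = E - N + 2P
V(G) = 18 - 12 + 2*1
V(G) = 6 + 2
V(G) = 8

8


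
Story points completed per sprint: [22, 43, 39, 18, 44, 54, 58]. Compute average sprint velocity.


Formula: Avg velocity = Total points / Number of sprints
Points: [22, 43, 39, 18, 44, 54, 58]
Sum = 22 + 43 + 39 + 18 + 44 + 54 + 58 = 278
Avg velocity = 278 / 7 = 39.71 points/sprint

39.71 points/sprint


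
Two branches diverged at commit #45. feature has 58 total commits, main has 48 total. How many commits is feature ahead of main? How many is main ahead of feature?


Common ancestor: commit #45
feature commits after divergence: 58 - 45 = 13
main commits after divergence: 48 - 45 = 3
feature is 13 commits ahead of main
main is 3 commits ahead of feature

feature ahead: 13, main ahead: 3


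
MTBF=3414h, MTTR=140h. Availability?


Availability = MTBF / (MTBF + MTTR)
Availability = 3414 / (3414 + 140)
Availability = 3414 / 3554
Availability = 96.0608%

96.0608%


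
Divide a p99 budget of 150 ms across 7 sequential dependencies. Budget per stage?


Formula: per_stage = total_budget / stages
per_stage = 150 / 7
per_stage = 21.43 ms

21.43 ms


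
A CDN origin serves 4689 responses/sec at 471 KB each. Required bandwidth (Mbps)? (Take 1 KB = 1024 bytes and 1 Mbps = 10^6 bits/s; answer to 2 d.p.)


Formula: Mbps = payload_bytes * RPS * 8 / 1e6
Payload per request = 471 KB = 471 * 1024 = 482304 bytes
Total bytes/sec = 482304 * 4689 = 2261523456
Total bits/sec = 2261523456 * 8 = 18092187648
Mbps = 18092187648 / 1e6 = 18092.19

18092.19 Mbps


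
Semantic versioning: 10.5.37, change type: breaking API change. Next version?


Current: 10.5.37
Change category: 'breaking API change' → major bump
SemVer rule: major bump → increment MAJOR, reset MINOR and PATCH to 0
New: 11.0.0

11.0.0


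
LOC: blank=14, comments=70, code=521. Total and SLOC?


Total LOC = blank + comment + code
Total LOC = 14 + 70 + 521 = 605
SLOC (source only) = code = 521

Total LOC: 605, SLOC: 521


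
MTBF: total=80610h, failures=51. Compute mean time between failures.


Formula: MTBF = Total operating time / Number of failures
MTBF = 80610 / 51
MTBF = 1580.59 hours

1580.59 hours


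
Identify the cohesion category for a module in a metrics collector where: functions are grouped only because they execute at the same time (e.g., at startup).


Reasoning: Related by timing only
Type: Temporal cohesion

Temporal cohesion


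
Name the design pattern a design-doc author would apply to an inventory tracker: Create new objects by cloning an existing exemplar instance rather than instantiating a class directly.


This matches the Prototype pattern

Prototype


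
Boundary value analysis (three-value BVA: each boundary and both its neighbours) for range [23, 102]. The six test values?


Range: [23, 102]
Boundaries: just below min, min, min+1, max-1, max, just above max
Values: [22, 23, 24, 101, 102, 103]

[22, 23, 24, 101, 102, 103]


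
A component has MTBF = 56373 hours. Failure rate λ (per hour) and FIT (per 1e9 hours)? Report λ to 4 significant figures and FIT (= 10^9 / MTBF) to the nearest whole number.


Formula: λ = 1 / MTBF; FIT = λ × 1e9 = 1e9 / MTBF
λ = 1 / 56373 ≈ 1.774e-05 failures/hour
FIT = 1e9 / 56373 ≈ 17739 failures per 1e9 hours (nearest whole number)

λ = 1.774e-05 /h, FIT = 17739


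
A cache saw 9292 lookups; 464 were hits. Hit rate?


Formula: hit rate = hits / (hits + misses) * 100
hit rate = 464 / (464 + 8828) * 100
hit rate = 464 / 9292 * 100
hit rate = 4.99%

4.99%


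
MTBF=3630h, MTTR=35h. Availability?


Availability = MTBF / (MTBF + MTTR)
Availability = 3630 / (3630 + 35)
Availability = 3630 / 3665
Availability = 99.045%

99.045%


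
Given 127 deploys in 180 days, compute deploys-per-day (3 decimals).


Formula: deployments per day = releases / days
= 127 / 180
= 0.706 deploys/day
(equivalently, 4.94 deploys/week)

0.706 deploys/day


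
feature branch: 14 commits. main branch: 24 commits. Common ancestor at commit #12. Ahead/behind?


Common ancestor: commit #12
feature commits after divergence: 14 - 12 = 2
main commits after divergence: 24 - 12 = 12
feature is 2 commits ahead of main
main is 12 commits ahead of feature

feature ahead: 2, main ahead: 12


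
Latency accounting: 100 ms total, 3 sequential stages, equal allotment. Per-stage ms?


Formula: per_stage = total_budget / stages
per_stage = 100 / 3
per_stage = 33.33 ms

33.33 ms


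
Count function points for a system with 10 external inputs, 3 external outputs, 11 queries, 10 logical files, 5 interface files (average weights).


UFP = EI*4 + EO*5 + EQ*4 + ILF*10 + EIF*7
UFP = 10*4 + 3*5 + 11*4 + 10*10 + 5*7
UFP = 40 + 15 + 44 + 100 + 35
UFP = 234

234


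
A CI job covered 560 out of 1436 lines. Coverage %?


Coverage = covered / total * 100
Coverage = 560 / 1436 * 100
Coverage = 39.0%

39.0%


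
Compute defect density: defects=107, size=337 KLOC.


Defect density = defects / KLOC
Defect density = 107 / 337
Defect density = 0.318 defects/KLOC

0.318 defects/KLOC


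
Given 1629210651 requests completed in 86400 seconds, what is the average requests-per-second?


Formula: throughput = requests / seconds
throughput = 1629210651 / 86400
throughput = 18856.6 requests/second

18856.6 requests/second


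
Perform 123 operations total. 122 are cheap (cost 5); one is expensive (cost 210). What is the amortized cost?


Formula: Amortized cost = Total cost / Operations
Total cost = (122 * 5) + (1 * 210)
Total cost = 610 + 210 = 820
Amortized = 820 / 123 = 6.6667

6.6667


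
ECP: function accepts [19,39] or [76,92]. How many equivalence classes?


Valid ranges: [19,39] and [76,92]
Class 1: x < 19 — invalid
Class 2: 19 ≤ x ≤ 39 — valid
Class 3: 39 < x < 76 — invalid (gap between ranges)
Class 4: 76 ≤ x ≤ 92 — valid
Class 5: x > 92 — invalid
Total equivalence classes: 5

5 equivalence classes


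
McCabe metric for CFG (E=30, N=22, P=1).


Formula: V(G) = E - N + 2P
V(G) = 30 - 22 + 2*1
V(G) = 8 + 2
V(G) = 10

10


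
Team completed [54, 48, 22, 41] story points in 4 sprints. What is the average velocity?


Formula: Avg velocity = Total points / Number of sprints
Points: [54, 48, 22, 41]
Sum = 54 + 48 + 22 + 41 = 165
Avg velocity = 165 / 4 = 41.25 points/sprint

41.25 points/sprint


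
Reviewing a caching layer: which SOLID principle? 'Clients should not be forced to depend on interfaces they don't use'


This describes the Interface Segregation Principle (ISP)

Interface Segregation Principle (ISP)


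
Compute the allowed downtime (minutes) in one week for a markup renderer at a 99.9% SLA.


Formula: allowed downtime = period * (100 - SLA) / 100
Period (week) = 10080 minutes
Unavailability fraction = (100 - 99.9) / 100
Allowed downtime = 10080 * (100 - 99.9) / 100
Allowed downtime = 10.08 minutes

10.08 minutes


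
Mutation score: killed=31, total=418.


Mutation score = killed / total * 100
Mutation score = 31 / 418 * 100
Mutation score = 7.42%

7.42%


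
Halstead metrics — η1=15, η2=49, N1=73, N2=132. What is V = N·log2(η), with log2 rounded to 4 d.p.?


Formula: V = N * log2(η), where N = N1 + N2 and η = η1 + η2
η = 15 + 49 = 64
N = 73 + 132 = 205
log2(64) ≈ 6.0000
V = 205 * 6.0000 = 1230.00

1230.00


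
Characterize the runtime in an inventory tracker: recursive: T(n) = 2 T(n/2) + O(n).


Reasoning: master theorem case 2 (merge-sort recurrence)
Complexity: O(n log n)

O(n log n)


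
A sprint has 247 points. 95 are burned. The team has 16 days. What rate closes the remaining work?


Formula: Required rate = Remaining points / Days left
Remaining = 247 - 95 = 152 points
Required rate = 152 / 16 = 9.5 points/day

9.5 points/day


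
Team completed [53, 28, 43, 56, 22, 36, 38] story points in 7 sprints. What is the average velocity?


Formula: Avg velocity = Total points / Number of sprints
Points: [53, 28, 43, 56, 22, 36, 38]
Sum = 53 + 28 + 43 + 56 + 22 + 36 + 38 = 276
Avg velocity = 276 / 7 = 39.43 points/sprint

39.43 points/sprint


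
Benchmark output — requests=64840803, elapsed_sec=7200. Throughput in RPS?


Formula: throughput = requests / seconds
throughput = 64840803 / 7200
throughput = 9005.67 requests/second

9005.67 requests/second


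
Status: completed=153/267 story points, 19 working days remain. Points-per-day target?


Formula: Required rate = Remaining points / Days left
Remaining = 267 - 153 = 114 points
Required rate = 114 / 19 = 6.0 points/day

6.0 points/day


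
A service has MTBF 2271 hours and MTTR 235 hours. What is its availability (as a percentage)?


Availability = MTBF / (MTBF + MTTR)
Availability = 2271 / (2271 + 235)
Availability = 2271 / 2506
Availability = 90.6225%

90.6225%


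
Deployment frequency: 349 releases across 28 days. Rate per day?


Formula: deployments per day = releases / days
= 349 / 28
= 12.464 deploys/day
(equivalently, 87.25 deploys/week)

12.464 deploys/day


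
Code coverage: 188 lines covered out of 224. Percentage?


Coverage = covered / total * 100
Coverage = 188 / 224 * 100
Coverage = 83.93%

83.93%


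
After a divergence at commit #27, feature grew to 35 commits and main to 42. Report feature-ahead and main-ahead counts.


Common ancestor: commit #27
feature commits after divergence: 35 - 27 = 8
main commits after divergence: 42 - 27 = 15
feature is 8 commits ahead of main
main is 15 commits ahead of feature

feature ahead: 8, main ahead: 15


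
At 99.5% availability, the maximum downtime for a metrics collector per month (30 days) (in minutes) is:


Formula: allowed downtime = period * (100 - SLA) / 100
Period (month (30 days)) = 43200 minutes
Unavailability fraction = (100 - 99.5) / 100
Allowed downtime = 43200 * (100 - 99.5) / 100
Allowed downtime = 216.0 minutes

216.0 minutes


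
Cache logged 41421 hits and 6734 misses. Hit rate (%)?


Formula: hit rate = hits / (hits + misses) * 100
hit rate = 41421 / (41421 + 6734) * 100
hit rate = 41421 / 48155 * 100
hit rate = 86.02%

86.02%


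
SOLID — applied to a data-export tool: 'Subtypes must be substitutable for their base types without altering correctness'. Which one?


This describes the Liskov Substitution Principle (LSP)

Liskov Substitution Principle (LSP)


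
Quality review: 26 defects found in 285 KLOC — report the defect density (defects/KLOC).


Defect density = defects / KLOC
Defect density = 26 / 285
Defect density = 0.091 defects/KLOC

0.091 defects/KLOC


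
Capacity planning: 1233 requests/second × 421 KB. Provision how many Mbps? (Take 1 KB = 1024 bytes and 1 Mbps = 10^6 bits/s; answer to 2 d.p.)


Formula: Mbps = payload_bytes * RPS * 8 / 1e6
Payload per request = 421 KB = 421 * 1024 = 431104 bytes
Total bytes/sec = 431104 * 1233 = 531551232
Total bits/sec = 531551232 * 8 = 4252409856
Mbps = 4252409856 / 1e6 = 4252.41

4252.41 Mbps


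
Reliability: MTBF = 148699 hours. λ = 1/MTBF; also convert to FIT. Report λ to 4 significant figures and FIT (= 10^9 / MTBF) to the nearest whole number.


Formula: λ = 1 / MTBF; FIT = λ × 1e9 = 1e9 / MTBF
λ = 1 / 148699 ≈ 6.725e-06 failures/hour
FIT = 1e9 / 148699 ≈ 6725 failures per 1e9 hours (nearest whole number)

λ = 6.725e-06 /h, FIT = 6725


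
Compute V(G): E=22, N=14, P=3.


Formula: V(G) = E - N + 2P
V(G) = 22 - 14 + 2*3
V(G) = 8 + 6
V(G) = 14

14


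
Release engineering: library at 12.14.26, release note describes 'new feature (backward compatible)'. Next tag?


Current: 12.14.26
Change category: 'new feature (backward compatible)' → minor bump
SemVer rule: minor bump → increment MINOR, reset PATCH to 0 (MAJOR unchanged)
New: 12.15.0

12.15.0


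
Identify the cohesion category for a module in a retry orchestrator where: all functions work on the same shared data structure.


Reasoning: Functions share data
Type: Communicational cohesion

Communicational cohesion


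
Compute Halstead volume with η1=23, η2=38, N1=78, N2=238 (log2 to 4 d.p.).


Formula: V = N * log2(η), where N = N1 + N2 and η = η1 + η2
η = 23 + 38 = 61
N = 78 + 238 = 316
log2(61) ≈ 5.9307
V = 316 * 5.9307 = 1874.10

1874.10


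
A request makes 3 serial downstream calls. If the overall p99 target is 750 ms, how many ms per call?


Formula: per_stage = total_budget / stages
per_stage = 750 / 3
per_stage = 250.0 ms

250.0 ms


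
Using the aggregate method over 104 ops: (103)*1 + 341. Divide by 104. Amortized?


Formula: Amortized cost = Total cost / Operations
Total cost = (103 * 1) + (1 * 341)
Total cost = 103 + 341 = 444
Amortized = 444 / 104 = 4.2692

4.2692


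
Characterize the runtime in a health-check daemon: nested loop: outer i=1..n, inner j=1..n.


Reasoning: n iterations times n iterations
Complexity: O(n^2)

O(n^2)


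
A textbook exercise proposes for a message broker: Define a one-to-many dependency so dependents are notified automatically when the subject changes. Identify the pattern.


This matches the Observer pattern

Observer


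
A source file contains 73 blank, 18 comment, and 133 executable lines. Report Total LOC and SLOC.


Total LOC = blank + comment + code
Total LOC = 73 + 18 + 133 = 224
SLOC (source only) = code = 133

Total LOC: 224, SLOC: 133


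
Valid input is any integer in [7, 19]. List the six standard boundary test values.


Range: [7, 19]
Boundaries: just below min, min, min+1, max-1, max, just above max
Values: [6, 7, 8, 18, 19, 20]

[6, 7, 8, 18, 19, 20]


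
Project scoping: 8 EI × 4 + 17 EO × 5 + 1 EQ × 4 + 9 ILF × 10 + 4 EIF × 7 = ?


UFP = EI*4 + EO*5 + EQ*4 + ILF*10 + EIF*7
UFP = 8*4 + 17*5 + 1*4 + 9*10 + 4*7
UFP = 32 + 85 + 4 + 90 + 28
UFP = 239

239


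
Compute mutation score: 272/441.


Mutation score = killed / total * 100
Mutation score = 272 / 441 * 100
Mutation score = 61.68%

61.68%


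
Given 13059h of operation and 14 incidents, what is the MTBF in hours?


Formula: MTBF = Total operating time / Number of failures
MTBF = 13059 / 14
MTBF = 932.79 hours

932.79 hours


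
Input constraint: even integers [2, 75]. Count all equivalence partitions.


Constraint: even integers in [2, 75]
Class 1: x < 2 — out-of-range invalid
Class 2: x in [2,75] but odd — wrong type invalid
Class 3: x in [2,75] and even — valid
Class 4: x > 75 — out-of-range invalid
Total equivalence classes: 4

4 equivalence classes


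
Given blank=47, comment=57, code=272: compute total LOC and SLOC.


Total LOC = blank + comment + code
Total LOC = 47 + 57 + 272 = 376
SLOC (source only) = code = 272

Total LOC: 376, SLOC: 272


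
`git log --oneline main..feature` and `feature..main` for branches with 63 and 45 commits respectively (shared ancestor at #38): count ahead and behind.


Common ancestor: commit #38
feature commits after divergence: 63 - 38 = 25
main commits after divergence: 45 - 38 = 7
feature is 25 commits ahead of main
main is 7 commits ahead of feature

feature ahead: 25, main ahead: 7


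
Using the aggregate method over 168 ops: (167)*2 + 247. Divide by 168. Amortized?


Formula: Amortized cost = Total cost / Operations
Total cost = (167 * 2) + (1 * 247)
Total cost = 334 + 247 = 581
Amortized = 581 / 168 = 3.4583

3.4583


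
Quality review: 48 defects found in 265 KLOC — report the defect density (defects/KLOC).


Defect density = defects / KLOC
Defect density = 48 / 265
Defect density = 0.181 defects/KLOC

0.181 defects/KLOC


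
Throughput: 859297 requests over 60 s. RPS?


Formula: throughput = requests / seconds
throughput = 859297 / 60
throughput = 14321.62 requests/second

14321.62 requests/second


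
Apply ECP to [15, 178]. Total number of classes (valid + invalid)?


Valid range: [15, 178]
Class 1: x < 15 — invalid
Class 2: 15 ≤ x ≤ 178 — valid
Class 3: x > 178 — invalid
Total equivalence classes: 3

3 equivalence classes


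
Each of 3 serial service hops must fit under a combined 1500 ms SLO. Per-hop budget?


Formula: per_stage = total_budget / stages
per_stage = 1500 / 3
per_stage = 500.0 ms

500.0 ms


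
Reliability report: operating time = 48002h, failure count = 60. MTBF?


Formula: MTBF = Total operating time / Number of failures
MTBF = 48002 / 60
MTBF = 800.03 hours

800.03 hours


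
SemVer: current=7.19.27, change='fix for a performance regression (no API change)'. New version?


Current: 7.19.27
Change category: 'fix for a performance regression (no API change)' → patch bump
SemVer rule: patch bump → increment PATCH (MAJOR and MINOR unchanged)
New: 7.19.28

7.19.28


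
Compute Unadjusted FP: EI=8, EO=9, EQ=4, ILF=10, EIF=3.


UFP = EI*4 + EO*5 + EQ*4 + ILF*10 + EIF*7
UFP = 8*4 + 9*5 + 4*4 + 10*10 + 3*7
UFP = 32 + 45 + 16 + 100 + 21
UFP = 214

214


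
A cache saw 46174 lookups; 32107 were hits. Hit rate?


Formula: hit rate = hits / (hits + misses) * 100
hit rate = 32107 / (32107 + 14067) * 100
hit rate = 32107 / 46174 * 100
hit rate = 69.53%

69.53%


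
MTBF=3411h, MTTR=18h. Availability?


Availability = MTBF / (MTBF + MTTR)
Availability = 3411 / (3411 + 18)
Availability = 3411 / 3429
Availability = 99.4751%

99.4751%


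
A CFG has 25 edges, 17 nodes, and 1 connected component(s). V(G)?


Formula: V(G) = E - N + 2P
V(G) = 25 - 17 + 2*1
V(G) = 8 + 2
V(G) = 10

10


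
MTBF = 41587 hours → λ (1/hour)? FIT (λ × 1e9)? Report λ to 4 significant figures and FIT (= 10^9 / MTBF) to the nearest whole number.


Formula: λ = 1 / MTBF; FIT = λ × 1e9 = 1e9 / MTBF
λ = 1 / 41587 ≈ 2.405e-05 failures/hour
FIT = 1e9 / 41587 ≈ 24046 failures per 1e9 hours (nearest whole number)

λ = 2.405e-05 /h, FIT = 24046


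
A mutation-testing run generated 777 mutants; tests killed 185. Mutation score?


Mutation score = killed / total * 100
Mutation score = 185 / 777 * 100
Mutation score = 23.81%

23.81%


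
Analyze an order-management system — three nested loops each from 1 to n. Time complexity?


Reasoning: three levels of nesting over n
Complexity: O(n^3)

O(n^3)


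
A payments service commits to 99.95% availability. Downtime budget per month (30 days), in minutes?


Formula: allowed downtime = period * (100 - SLA) / 100
Period (month (30 days)) = 43200 minutes
Unavailability fraction = (100 - 99.95) / 100
Allowed downtime = 43200 * (100 - 99.95) / 100
Allowed downtime = 21.6 minutes

21.6 minutes


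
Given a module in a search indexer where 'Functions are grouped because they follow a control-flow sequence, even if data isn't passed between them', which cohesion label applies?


Reasoning: Grouped by order of execution within a routine, not by data flow
Type: Procedural cohesion

Procedural cohesion


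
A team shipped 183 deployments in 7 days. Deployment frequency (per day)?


Formula: deployments per day = releases / days
= 183 / 7
= 26.143 deploys/day
(equivalently, 183.0 deploys/week)

26.143 deploys/day


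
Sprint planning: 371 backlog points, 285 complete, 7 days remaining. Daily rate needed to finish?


Formula: Required rate = Remaining points / Days left
Remaining = 371 - 285 = 86 points
Required rate = 86 / 7 = 12.29 points/day

12.29 points/day


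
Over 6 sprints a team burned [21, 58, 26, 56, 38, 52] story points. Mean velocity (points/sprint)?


Formula: Avg velocity = Total points / Number of sprints
Points: [21, 58, 26, 56, 38, 52]
Sum = 21 + 58 + 26 + 56 + 38 + 52 = 251
Avg velocity = 251 / 6 = 41.83 points/sprint

41.83 points/sprint


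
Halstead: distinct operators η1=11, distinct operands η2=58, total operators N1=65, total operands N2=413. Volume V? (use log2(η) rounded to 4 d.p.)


Formula: V = N * log2(η), where N = N1 + N2 and η = η1 + η2
η = 11 + 58 = 69
N = 65 + 413 = 478
log2(69) ≈ 6.1085
V = 478 * 6.1085 = 2919.86

2919.86
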